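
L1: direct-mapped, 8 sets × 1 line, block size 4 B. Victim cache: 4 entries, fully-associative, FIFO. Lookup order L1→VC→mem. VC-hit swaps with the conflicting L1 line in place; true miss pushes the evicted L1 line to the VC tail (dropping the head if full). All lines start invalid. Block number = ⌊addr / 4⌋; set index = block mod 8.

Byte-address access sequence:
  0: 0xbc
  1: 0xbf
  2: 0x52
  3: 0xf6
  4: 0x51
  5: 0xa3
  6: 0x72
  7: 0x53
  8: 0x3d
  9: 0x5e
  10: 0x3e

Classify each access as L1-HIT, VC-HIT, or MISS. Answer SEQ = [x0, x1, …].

SEQ = [MISS, L1-HIT, MISS, MISS, L1-HIT, MISS, MISS, VC-HIT, MISS, MISS, VC-HIT]

#0 0xbc→b47/s7 MISS; vc=[]
#1 0xbf→b47/s7 L1-HIT; vc=[]
#2 0x52→b20/s4 MISS; vc=[]
#3 0xf6→b61/s5 MISS; vc=[]
#4 0x51→b20/s4 L1-HIT; vc=[]
#5 0xa3→b40/s0 MISS; vc=[]
#6 0x72→b28/s4 MISS; vc=[20]
#7 0x53→b20/s4 VC-HIT; vc=[28]
#8 0x3d→b15/s7 MISS; vc=[28,47]
#9 0x5e→b23/s7 MISS; vc=[28,47,15]
#10 0x3e→b15/s7 VC-HIT; vc=[28,47,23]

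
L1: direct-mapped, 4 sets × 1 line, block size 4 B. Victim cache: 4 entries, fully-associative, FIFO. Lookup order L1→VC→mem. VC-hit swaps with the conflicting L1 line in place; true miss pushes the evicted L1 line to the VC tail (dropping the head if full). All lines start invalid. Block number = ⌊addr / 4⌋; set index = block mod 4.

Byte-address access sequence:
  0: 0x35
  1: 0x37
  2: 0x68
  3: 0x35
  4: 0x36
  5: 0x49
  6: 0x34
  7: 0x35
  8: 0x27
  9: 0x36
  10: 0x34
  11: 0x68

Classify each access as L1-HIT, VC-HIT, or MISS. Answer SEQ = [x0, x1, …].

SEQ = [MISS, L1-HIT, MISS, L1-HIT, L1-HIT, MISS, L1-HIT, L1-HIT, MISS, VC-HIT, L1-HIT, VC-HIT]

#0 0x35→b13/s1 MISS; vc=[]
#1 0x37→b13/s1 L1-HIT; vc=[]
#2 0x68→b26/s2 MISS; vc=[]
#3 0x35→b13/s1 L1-HIT; vc=[]
#4 0x36→b13/s1 L1-HIT; vc=[]
#5 0x49→b18/s2 MISS; vc=[26]
#6 0x34→b13/s1 L1-HIT; vc=[26]
#7 0x35→b13/s1 L1-HIT; vc=[26]
#8 0x27→b9/s1 MISS; vc=[26,13]
#9 0x36→b13/s1 VC-HIT; vc=[26,9]
#10 0x34→b13/s1 L1-HIT; vc=[26,9]
#11 0x68→b26/s2 VC-HIT; vc=[18,9]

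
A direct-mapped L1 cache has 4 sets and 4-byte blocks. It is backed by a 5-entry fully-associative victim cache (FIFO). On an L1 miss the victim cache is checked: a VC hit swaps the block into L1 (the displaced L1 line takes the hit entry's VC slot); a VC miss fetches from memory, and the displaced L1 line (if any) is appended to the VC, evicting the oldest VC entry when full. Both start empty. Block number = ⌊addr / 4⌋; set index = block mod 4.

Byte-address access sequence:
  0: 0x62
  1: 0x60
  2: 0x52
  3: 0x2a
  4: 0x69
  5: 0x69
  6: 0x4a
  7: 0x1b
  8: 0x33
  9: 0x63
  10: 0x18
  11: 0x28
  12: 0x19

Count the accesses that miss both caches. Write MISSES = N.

MISSES = 7

#0 0x62→b24/s0 MISS; vc=[]
#1 0x60→b24/s0 L1-HIT; vc=[]
#2 0x52→b20/s0 MISS; vc=[24]
#3 0x2a→b10/s2 MISS; vc=[24]
#4 0x69→b26/s2 MISS; vc=[24,10]
#5 0x69→b26/s2 L1-HIT; vc=[24,10]
#6 0x4a→b18/s2 MISS; vc=[24,10,26]
#7 0x1b→b6/s2 MISS; vc=[24,10,26,18]
#8 0x33→b12/s0 MISS; vc=[24,10,26,18,20]
#9 0x63→b24/s0 VC-HIT; vc=[12,10,26,18,20]
#10 0x18→b6/s2 L1-HIT; vc=[12,10,26,18,20]
#11 0x28→b10/s2 VC-HIT; vc=[12,6,26,18,20]
#12 0x19→b6/s2 VC-HIT; vc=[12,10,26,18,20]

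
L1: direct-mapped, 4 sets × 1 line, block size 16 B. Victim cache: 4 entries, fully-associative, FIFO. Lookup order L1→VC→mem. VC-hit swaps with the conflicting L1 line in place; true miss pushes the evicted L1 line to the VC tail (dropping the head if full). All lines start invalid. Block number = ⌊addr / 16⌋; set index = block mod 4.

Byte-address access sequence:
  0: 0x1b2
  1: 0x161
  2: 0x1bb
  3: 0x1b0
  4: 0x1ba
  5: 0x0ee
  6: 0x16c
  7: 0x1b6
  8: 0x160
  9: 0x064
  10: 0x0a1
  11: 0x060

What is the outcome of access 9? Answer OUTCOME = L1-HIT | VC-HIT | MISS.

  [0] addr=0x1b2 blk=27 s=3: MISS | VC []
  [1] addr=0x161 blk=22 s=2: MISS | VC []
  [2] addr=0x1bb blk=27 s=3: L1-HIT | VC []
  [3] addr=0x1b0 blk=27 s=3: L1-HIT | VC []
  [4] addr=0x1ba blk=27 s=3: L1-HIT | VC []
  [5] addr=0xee blk=14 s=2: MISS | VC [22]
  [6] addr=0x16c blk=22 s=2: VC-HIT | VC [14]
  [7] addr=0x1b6 blk=27 s=3: L1-HIT | VC [14]
  [8] addr=0x160 blk=22 s=2: L1-HIT | VC [14]
  [9] addr=0x64 blk=6 s=2: MISS | VC [14, 22]
  [10] addr=0xa1 blk=10 s=2: MISS | VC [14, 22, 6]
  [11] addr=0x60 blk=6 s=2: VC-HIT | VC [14, 22, 10]

OUTCOME = MISS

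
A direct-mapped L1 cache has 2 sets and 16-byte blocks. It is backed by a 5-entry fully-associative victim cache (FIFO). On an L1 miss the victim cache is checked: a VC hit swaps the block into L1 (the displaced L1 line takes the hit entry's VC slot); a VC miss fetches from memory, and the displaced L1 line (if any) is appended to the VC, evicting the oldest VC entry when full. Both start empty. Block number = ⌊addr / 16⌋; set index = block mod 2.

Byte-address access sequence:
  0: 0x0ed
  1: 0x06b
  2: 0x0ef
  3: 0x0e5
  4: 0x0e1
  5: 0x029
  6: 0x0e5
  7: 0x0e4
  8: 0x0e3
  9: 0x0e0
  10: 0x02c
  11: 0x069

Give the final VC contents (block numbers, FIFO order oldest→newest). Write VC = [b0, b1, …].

VC = [2, 14]

0: 0xed (blk 14, set 0) → MISS  vc=[]
1: 0x6b (blk 6, set 0) → MISS  vc=[14]
2: 0xef (blk 14, set 0) → VC-HIT  vc=[6]
3: 0xe5 (blk 14, set 0) → L1-HIT  vc=[6]
4: 0xe1 (blk 14, set 0) → L1-HIT  vc=[6]
5: 0x29 (blk 2, set 0) → MISS  vc=[6, 14]
6: 0xe5 (blk 14, set 0) → VC-HIT  vc=[6, 2]
7: 0xe4 (blk 14, set 0) → L1-HIT  vc=[6, 2]
8: 0xe3 (blk 14, set 0) → L1-HIT  vc=[6, 2]
9: 0xe0 (blk 14, set 0) → L1-HIT  vc=[6, 2]
10: 0x2c (blk 2, set 0) → VC-HIT  vc=[6, 14]
11: 0x69 (blk 6, set 0) → VC-HIT  vc=[2, 14]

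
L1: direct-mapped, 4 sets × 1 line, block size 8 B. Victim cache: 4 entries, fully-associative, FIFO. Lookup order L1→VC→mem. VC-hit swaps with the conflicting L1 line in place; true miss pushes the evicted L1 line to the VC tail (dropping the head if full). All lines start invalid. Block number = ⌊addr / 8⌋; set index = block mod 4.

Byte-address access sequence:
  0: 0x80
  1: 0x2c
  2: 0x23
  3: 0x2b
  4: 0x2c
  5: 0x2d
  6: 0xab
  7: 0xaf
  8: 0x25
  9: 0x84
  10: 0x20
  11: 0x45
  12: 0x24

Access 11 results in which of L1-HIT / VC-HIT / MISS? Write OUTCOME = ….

0: 0x80 (blk 16, set 0) → MISS  vc=[]
1: 0x2c (blk 5, set 1) → MISS  vc=[]
2: 0x23 (blk 4, set 0) → MISS  vc=[16]
3: 0x2b (blk 5, set 1) → L1-HIT  vc=[16]
4: 0x2c (blk 5, set 1) → L1-HIT  vc=[16]
5: 0x2d (blk 5, set 1) → L1-HIT  vc=[16]
6: 0xab (blk 21, set 1) → MISS  vc=[16, 5]
7: 0xaf (blk 21, set 1) → L1-HIT  vc=[16, 5]
8: 0x25 (blk 4, set 0) → L1-HIT  vc=[16, 5]
9: 0x84 (blk 16, set 0) → VC-HIT  vc=[4, 5]
10: 0x20 (blk 4, set 0) → VC-HIT  vc=[16, 5]
11: 0x45 (blk 8, set 0) → MISS  vc=[16, 5, 4]
12: 0x24 (blk 4, set 0) → VC-HIT  vc=[16, 5, 8]

OUTCOME = MISS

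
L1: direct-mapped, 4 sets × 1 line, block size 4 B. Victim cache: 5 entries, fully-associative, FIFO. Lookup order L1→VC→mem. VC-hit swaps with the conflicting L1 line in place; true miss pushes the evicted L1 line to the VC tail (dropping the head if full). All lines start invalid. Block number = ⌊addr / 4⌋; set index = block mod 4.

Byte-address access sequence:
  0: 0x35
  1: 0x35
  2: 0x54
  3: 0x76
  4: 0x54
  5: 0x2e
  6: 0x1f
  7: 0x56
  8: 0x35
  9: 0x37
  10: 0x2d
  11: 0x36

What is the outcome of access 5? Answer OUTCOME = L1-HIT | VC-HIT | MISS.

  [0] addr=0x35 blk=13 s=1: MISS | VC []
  [1] addr=0x35 blk=13 s=1: L1-HIT | VC []
  [2] addr=0x54 blk=21 s=1: MISS | VC [13]
  [3] addr=0x76 blk=29 s=1: MISS | VC [13, 21]
  [4] addr=0x54 blk=21 s=1: VC-HIT | VC [13, 29]
  [5] addr=0x2e blk=11 s=3: MISS | VC [13, 29]
  [6] addr=0x1f blk=7 s=3: MISS | VC [13, 29, 11]
  [7] addr=0x56 blk=21 s=1: L1-HIT | VC [13, 29, 11]
  [8] addr=0x35 blk=13 s=1: VC-HIT | VC [21, 29, 11]
  [9] addr=0x37 blk=13 s=1: L1-HIT | VC [21, 29, 11]
  [10] addr=0x2d blk=11 s=3: VC-HIT | VC [21, 29, 7]
  [11] addr=0x36 blk=13 s=1: L1-HIT | VC [21, 29, 7]

OUTCOME = MISS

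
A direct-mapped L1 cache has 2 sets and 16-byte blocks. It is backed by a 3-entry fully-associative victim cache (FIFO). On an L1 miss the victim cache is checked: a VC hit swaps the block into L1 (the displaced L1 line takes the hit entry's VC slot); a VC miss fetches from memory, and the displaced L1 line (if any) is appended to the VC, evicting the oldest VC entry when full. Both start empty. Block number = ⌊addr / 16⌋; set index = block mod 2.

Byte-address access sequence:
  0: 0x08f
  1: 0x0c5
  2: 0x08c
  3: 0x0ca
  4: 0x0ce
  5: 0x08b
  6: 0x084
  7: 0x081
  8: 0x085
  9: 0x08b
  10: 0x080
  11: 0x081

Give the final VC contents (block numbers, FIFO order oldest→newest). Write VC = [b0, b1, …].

VC = [12]

0: 0x8f (blk 8, set 0) → MISS  vc=[]
1: 0xc5 (blk 12, set 0) → MISS  vc=[8]
2: 0x8c (blk 8, set 0) → VC-HIT  vc=[12]
3: 0xca (blk 12, set 0) → VC-HIT  vc=[8]
4: 0xce (blk 12, set 0) → L1-HIT  vc=[8]
5: 0x8b (blk 8, set 0) → VC-HIT  vc=[12]
6: 0x84 (blk 8, set 0) → L1-HIT  vc=[12]
7: 0x81 (blk 8, set 0) → L1-HIT  vc=[12]
8: 0x85 (blk 8, set 0) → L1-HIT  vc=[12]
9: 0x8b (blk 8, set 0) → L1-HIT  vc=[12]
10: 0x80 (blk 8, set 0) → L1-HIT  vc=[12]
11: 0x81 (blk 8, set 0) → L1-HIT  vc=[12]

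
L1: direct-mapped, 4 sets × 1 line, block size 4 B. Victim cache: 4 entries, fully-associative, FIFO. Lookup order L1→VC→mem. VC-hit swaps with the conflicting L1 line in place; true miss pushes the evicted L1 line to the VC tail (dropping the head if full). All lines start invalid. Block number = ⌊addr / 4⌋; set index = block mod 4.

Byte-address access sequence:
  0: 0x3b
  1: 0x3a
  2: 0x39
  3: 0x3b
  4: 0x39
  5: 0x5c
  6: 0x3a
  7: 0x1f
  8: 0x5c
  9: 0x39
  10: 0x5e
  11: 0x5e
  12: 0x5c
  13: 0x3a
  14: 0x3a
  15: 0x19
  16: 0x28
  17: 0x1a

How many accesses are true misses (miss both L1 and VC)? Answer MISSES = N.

0: 0x3b (blk 14, set 2) → MISS  vc=[]
1: 0x3a (blk 14, set 2) → L1-HIT  vc=[]
2: 0x39 (blk 14, set 2) → L1-HIT  vc=[]
3: 0x3b (blk 14, set 2) → L1-HIT  vc=[]
4: 0x39 (blk 14, set 2) → L1-HIT  vc=[]
5: 0x5c (blk 23, set 3) → MISS  vc=[]
6: 0x3a (blk 14, set 2) → L1-HIT  vc=[]
7: 0x1f (blk 7, set 3) → MISS  vc=[23]
8: 0x5c (blk 23, set 3) → VC-HIT  vc=[7]
9: 0x39 (blk 14, set 2) → L1-HIT  vc=[7]
10: 0x5e (blk 23, set 3) → L1-HIT  vc=[7]
11: 0x5e (blk 23, set 3) → L1-HIT  vc=[7]
12: 0x5c (blk 23, set 3) → L1-HIT  vc=[7]
13: 0x3a (blk 14, set 2) → L1-HIT  vc=[7]
14: 0x3a (blk 14, set 2) → L1-HIT  vc=[7]
15: 0x19 (blk 6, set 2) → MISS  vc=[7, 14]
16: 0x28 (blk 10, set 2) → MISS  vc=[7, 14, 6]
17: 0x1a (blk 6, set 2) → VC-HIT  vc=[7, 14, 10]

MISSES = 5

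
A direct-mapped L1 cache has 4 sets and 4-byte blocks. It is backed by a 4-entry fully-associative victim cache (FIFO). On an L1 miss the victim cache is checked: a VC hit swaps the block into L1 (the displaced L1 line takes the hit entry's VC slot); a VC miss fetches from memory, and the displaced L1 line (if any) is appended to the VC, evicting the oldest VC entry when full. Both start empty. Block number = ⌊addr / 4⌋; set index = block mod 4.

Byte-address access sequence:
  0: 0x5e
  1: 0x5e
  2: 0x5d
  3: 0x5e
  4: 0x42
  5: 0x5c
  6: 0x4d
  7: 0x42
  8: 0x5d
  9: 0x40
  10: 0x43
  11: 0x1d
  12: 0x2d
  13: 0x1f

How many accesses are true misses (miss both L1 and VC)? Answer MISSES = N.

MISSES = 5

0: 0x5e (blk 23, set 3) → MISS  vc=[]
1: 0x5e (blk 23, set 3) → L1-HIT  vc=[]
2: 0x5d (blk 23, set 3) → L1-HIT  vc=[]
3: 0x5e (blk 23, set 3) → L1-HIT  vc=[]
4: 0x42 (blk 16, set 0) → MISS  vc=[]
5: 0x5c (blk 23, set 3) → L1-HIT  vc=[]
6: 0x4d (blk 19, set 3) → MISS  vc=[23]
7: 0x42 (blk 16, set 0) → L1-HIT  vc=[23]
8: 0x5d (blk 23, set 3) → VC-HIT  vc=[19]
9: 0x40 (blk 16, set 0) → L1-HIT  vc=[19]
10: 0x43 (blk 16, set 0) → L1-HIT  vc=[19]
11: 0x1d (blk 7, set 3) → MISS  vc=[19, 23]
12: 0x2d (blk 11, set 3) → MISS  vc=[19, 23, 7]
13: 0x1f (blk 7, set 3) → VC-HIT  vc=[19, 23, 11]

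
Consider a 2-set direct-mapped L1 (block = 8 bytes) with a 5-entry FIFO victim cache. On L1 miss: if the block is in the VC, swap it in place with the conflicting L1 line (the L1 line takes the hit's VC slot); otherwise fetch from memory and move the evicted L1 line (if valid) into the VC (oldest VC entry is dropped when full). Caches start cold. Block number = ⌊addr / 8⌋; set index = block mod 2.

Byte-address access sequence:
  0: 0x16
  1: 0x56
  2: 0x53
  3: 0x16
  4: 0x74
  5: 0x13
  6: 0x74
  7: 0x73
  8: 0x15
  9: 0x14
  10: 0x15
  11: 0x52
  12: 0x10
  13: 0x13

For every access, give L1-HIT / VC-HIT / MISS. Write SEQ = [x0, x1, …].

  [0] addr=0x16 blk=2 s=0: MISS | VC []
  [1] addr=0x56 blk=10 s=0: MISS | VC [2]
  [2] addr=0x53 blk=10 s=0: L1-HIT | VC [2]
  [3] addr=0x16 blk=2 s=0: VC-HIT | VC [10]
  [4] addr=0x74 blk=14 s=0: MISS | VC [10, 2]
  [5] addr=0x13 blk=2 s=0: VC-HIT | VC [10, 14]
  [6] addr=0x74 blk=14 s=0: VC-HIT | VC [10, 2]
  [7] addr=0x73 blk=14 s=0: L1-HIT | VC [10, 2]
  [8] addr=0x15 blk=2 s=0: VC-HIT | VC [10, 14]
  [9] addr=0x14 blk=2 s=0: L1-HIT | VC [10, 14]
  [10] addr=0x15 blk=2 s=0: L1-HIT | VC [10, 14]
  [11] addr=0x52 blk=10 s=0: VC-HIT | VC [2, 14]
  [12] addr=0x10 blk=2 s=0: VC-HIT | VC [10, 14]
  [13] addr=0x13 blk=2 s=0: L1-HIT | VC [10, 14]

SEQ = [MISS, MISS, L1-HIT, VC-HIT, MISS, VC-HIT, VC-HIT, L1-HIT, VC-HIT, L1-HIT, L1-HIT, VC-HIT, VC-HIT, L1-HIT]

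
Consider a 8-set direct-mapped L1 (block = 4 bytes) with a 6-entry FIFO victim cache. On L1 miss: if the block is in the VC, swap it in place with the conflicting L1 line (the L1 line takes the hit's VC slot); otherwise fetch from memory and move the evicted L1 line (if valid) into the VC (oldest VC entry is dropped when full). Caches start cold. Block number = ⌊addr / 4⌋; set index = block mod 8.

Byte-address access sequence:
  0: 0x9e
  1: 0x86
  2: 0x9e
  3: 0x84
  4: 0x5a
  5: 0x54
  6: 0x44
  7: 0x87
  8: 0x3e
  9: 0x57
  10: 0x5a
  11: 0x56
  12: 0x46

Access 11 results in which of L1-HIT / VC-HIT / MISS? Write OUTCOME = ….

#0 0x9e→b39/s7 MISS; vc=[]
#1 0x86→b33/s1 MISS; vc=[]
#2 0x9e→b39/s7 L1-HIT; vc=[]
#3 0x84→b33/s1 L1-HIT; vc=[]
#4 0x5a→b22/s6 MISS; vc=[]
#5 0x54→b21/s5 MISS; vc=[]
#6 0x44→b17/s1 MISS; vc=[33]
#7 0x87→b33/s1 VC-HIT; vc=[17]
#8 0x3e→b15/s7 MISS; vc=[17,39]
#9 0x57→b21/s5 L1-HIT; vc=[17,39]
#10 0x5a→b22/s6 L1-HIT; vc=[17,39]
#11 0x56→b21/s5 L1-HIT; vc=[17,39]
#12 0x46→b17/s1 VC-HIT; vc=[33,39]

OUTCOME = L1-HIT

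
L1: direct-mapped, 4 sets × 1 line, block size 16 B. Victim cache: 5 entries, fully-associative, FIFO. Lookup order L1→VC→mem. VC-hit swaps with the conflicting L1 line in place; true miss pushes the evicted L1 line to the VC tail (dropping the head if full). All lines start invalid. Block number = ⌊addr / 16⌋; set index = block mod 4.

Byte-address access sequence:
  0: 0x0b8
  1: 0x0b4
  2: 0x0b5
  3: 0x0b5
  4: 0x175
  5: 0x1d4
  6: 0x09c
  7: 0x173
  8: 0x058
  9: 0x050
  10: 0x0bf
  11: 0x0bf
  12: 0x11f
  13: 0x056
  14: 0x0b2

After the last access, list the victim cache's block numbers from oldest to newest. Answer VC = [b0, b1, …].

0: 0xb8 (blk 11, set 3) → MISS  vc=[]
1: 0xb4 (blk 11, set 3) → L1-HIT  vc=[]
2: 0xb5 (blk 11, set 3) → L1-HIT  vc=[]
3: 0xb5 (blk 11, set 3) → L1-HIT  vc=[]
4: 0x175 (blk 23, set 3) → MISS  vc=[11]
5: 0x1d4 (blk 29, set 1) → MISS  vc=[11]
6: 0x9c (blk 9, set 1) → MISS  vc=[11, 29]
7: 0x173 (blk 23, set 3) → L1-HIT  vc=[11, 29]
8: 0x58 (blk 5, set 1) → MISS  vc=[11, 29, 9]
9: 0x50 (blk 5, set 1) → L1-HIT  vc=[11, 29, 9]
10: 0xbf (blk 11, set 3) → VC-HIT  vc=[23, 29, 9]
11: 0xbf (blk 11, set 3) → L1-HIT  vc=[23, 29, 9]
12: 0x11f (blk 17, set 1) → MISS  vc=[23, 29, 9, 5]
13: 0x56 (blk 5, set 1) → VC-HIT  vc=[23, 29, 9, 17]
14: 0xb2 (blk 11, set 3) → L1-HIT  vc=[23, 29, 9, 17]

VC = [23, 29, 9, 17]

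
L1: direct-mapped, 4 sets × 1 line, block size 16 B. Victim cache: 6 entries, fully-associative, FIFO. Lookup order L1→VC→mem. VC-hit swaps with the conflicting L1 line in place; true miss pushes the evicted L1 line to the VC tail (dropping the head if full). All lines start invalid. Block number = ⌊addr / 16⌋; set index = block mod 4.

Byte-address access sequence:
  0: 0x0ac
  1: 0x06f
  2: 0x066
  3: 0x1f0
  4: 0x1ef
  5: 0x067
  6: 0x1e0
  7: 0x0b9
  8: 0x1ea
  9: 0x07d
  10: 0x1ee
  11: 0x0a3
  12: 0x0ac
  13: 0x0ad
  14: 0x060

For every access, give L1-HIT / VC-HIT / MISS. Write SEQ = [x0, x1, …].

#0 0xac→b10/s2 MISS; vc=[]
#1 0x6f→b6/s2 MISS; vc=[10]
#2 0x66→b6/s2 L1-HIT; vc=[10]
#3 0x1f0→b31/s3 MISS; vc=[10]
#4 0x1ef→b30/s2 MISS; vc=[10,6]
#5 0x67→b6/s2 VC-HIT; vc=[10,30]
#6 0x1e0→b30/s2 VC-HIT; vc=[10,6]
#7 0xb9→b11/s3 MISS; vc=[10,6,31]
#8 0x1ea→b30/s2 L1-HIT; vc=[10,6,31]
#9 0x7d→b7/s3 MISS; vc=[10,6,31,11]
#10 0x1ee→b30/s2 L1-HIT; vc=[10,6,31,11]
#11 0xa3→b10/s2 VC-HIT; vc=[30,6,31,11]
#12 0xac→b10/s2 L1-HIT; vc=[30,6,31,11]
#13 0xad→b10/s2 L1-HIT; vc=[30,6,31,11]
#14 0x60→b6/s2 VC-HIT; vc=[30,10,31,11]

SEQ = [MISS, MISS, L1-HIT, MISS, MISS, VC-HIT, VC-HIT, MISS, L1-HIT, MISS, L1-HIT, VC-HIT, L1-HIT, L1-HIT, VC-HIT]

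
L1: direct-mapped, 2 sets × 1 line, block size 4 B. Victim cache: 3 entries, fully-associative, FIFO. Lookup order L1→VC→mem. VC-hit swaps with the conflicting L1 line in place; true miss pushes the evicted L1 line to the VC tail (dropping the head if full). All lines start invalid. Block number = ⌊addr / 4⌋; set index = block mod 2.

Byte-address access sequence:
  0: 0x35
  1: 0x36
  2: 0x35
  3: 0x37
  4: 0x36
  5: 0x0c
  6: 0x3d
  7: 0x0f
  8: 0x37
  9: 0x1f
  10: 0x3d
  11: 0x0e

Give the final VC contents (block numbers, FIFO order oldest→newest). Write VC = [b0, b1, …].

  [0] addr=0x35 blk=13 s=1: MISS | VC []
  [1] addr=0x36 blk=13 s=1: L1-HIT | VC []
  [2] addr=0x35 blk=13 s=1: L1-HIT | VC []
  [3] addr=0x37 blk=13 s=1: L1-HIT | VC []
  [4] addr=0x36 blk=13 s=1: L1-HIT | VC []
  [5] addr=0xc blk=3 s=1: MISS | VC [13]
  [6] addr=0x3d blk=15 s=1: MISS | VC [13, 3]
  [7] addr=0xf blk=3 s=1: VC-HIT | VC [13, 15]
  [8] addr=0x37 blk=13 s=1: VC-HIT | VC [3, 15]
  [9] addr=0x1f blk=7 s=1: MISS | VC [3, 15, 13]
  [10] addr=0x3d blk=15 s=1: VC-HIT | VC [3, 7, 13]
  [11] addr=0xe blk=3 s=1: VC-HIT | VC [15, 7, 13]

VC = [15, 7, 13]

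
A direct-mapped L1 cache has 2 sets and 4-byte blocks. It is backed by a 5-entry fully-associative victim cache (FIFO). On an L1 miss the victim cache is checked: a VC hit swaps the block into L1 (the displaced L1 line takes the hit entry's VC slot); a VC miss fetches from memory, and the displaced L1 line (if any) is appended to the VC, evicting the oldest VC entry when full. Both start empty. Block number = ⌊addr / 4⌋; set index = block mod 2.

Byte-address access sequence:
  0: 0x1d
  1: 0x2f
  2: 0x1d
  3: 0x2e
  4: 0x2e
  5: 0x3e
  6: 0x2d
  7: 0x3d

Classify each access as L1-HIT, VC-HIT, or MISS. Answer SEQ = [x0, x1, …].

SEQ = [MISS, MISS, VC-HIT, VC-HIT, L1-HIT, MISS, VC-HIT, VC-HIT]

  [0] addr=0x1d blk=7 s=1: MISS | VC []
  [1] addr=0x2f blk=11 s=1: MISS | VC [7]
  [2] addr=0x1d blk=7 s=1: VC-HIT | VC [11]
  [3] addr=0x2e blk=11 s=1: VC-HIT | VC [7]
  [4] addr=0x2e blk=11 s=1: L1-HIT | VC [7]
  [5] addr=0x3e blk=15 s=1: MISS | VC [7, 11]
  [6] addr=0x2d blk=11 s=1: VC-HIT | VC [7, 15]
  [7] addr=0x3d blk=15 s=1: VC-HIT | VC [7, 11]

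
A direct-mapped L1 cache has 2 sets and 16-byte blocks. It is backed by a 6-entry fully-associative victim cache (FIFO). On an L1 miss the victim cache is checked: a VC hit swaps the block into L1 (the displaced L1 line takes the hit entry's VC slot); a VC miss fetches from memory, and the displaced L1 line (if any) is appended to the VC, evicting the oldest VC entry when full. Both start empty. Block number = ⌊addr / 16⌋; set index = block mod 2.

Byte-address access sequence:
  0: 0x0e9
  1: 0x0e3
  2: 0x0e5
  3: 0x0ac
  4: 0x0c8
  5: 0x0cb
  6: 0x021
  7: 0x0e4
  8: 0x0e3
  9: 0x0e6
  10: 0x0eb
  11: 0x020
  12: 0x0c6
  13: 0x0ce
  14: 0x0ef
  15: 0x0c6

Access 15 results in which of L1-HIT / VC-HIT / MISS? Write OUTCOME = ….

#0 0xe9→b14/s0 MISS; vc=[]
#1 0xe3→b14/s0 L1-HIT; vc=[]
#2 0xe5→b14/s0 L1-HIT; vc=[]
#3 0xac→b10/s0 MISS; vc=[14]
#4 0xc8→b12/s0 MISS; vc=[14,10]
#5 0xcb→b12/s0 L1-HIT; vc=[14,10]
#6 0x21→b2/s0 MISS; vc=[14,10,12]
#7 0xe4→b14/s0 VC-HIT; vc=[2,10,12]
#8 0xe3→b14/s0 L1-HIT; vc=[2,10,12]
#9 0xe6→b14/s0 L1-HIT; vc=[2,10,12]
#10 0xeb→b14/s0 L1-HIT; vc=[2,10,12]
#11 0x20→b2/s0 VC-HIT; vc=[14,10,12]
#12 0xc6→b12/s0 VC-HIT; vc=[14,10,2]
#13 0xce→b12/s0 L1-HIT; vc=[14,10,2]
#14 0xef→b14/s0 VC-HIT; vc=[12,10,2]
#15 0xc6→b12/s0 VC-HIT; vc=[14,10,2]

OUTCOME = VC-HIT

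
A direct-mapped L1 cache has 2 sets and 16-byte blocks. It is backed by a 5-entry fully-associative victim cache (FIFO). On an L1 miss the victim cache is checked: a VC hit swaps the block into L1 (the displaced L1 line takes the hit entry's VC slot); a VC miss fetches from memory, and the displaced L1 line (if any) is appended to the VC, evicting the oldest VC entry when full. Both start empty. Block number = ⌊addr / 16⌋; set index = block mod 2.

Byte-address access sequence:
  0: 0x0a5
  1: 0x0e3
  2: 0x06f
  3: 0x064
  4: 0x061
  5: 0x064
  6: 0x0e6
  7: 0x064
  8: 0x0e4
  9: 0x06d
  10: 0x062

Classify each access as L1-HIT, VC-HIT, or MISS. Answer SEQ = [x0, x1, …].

SEQ = [MISS, MISS, MISS, L1-HIT, L1-HIT, L1-HIT, VC-HIT, VC-HIT, VC-HIT, VC-HIT, L1-HIT]

  [0] addr=0xa5 blk=10 s=0: MISS | VC []
  [1] addr=0xe3 blk=14 s=0: MISS | VC [10]
  [2] addr=0x6f blk=6 s=0: MISS | VC [10, 14]
  [3] addr=0x64 blk=6 s=0: L1-HIT | VC [10, 14]
  [4] addr=0x61 blk=6 s=0: L1-HIT | VC [10, 14]
  [5] addr=0x64 blk=6 s=0: L1-HIT | VC [10, 14]
  [6] addr=0xe6 blk=14 s=0: VC-HIT | VC [10, 6]
  [7] addr=0x64 blk=6 s=0: VC-HIT | VC [10, 14]
  [8] addr=0xe4 blk=14 s=0: VC-HIT | VC [10, 6]
  [9] addr=0x6d blk=6 s=0: VC-HIT | VC [10, 14]
  [10] addr=0x62 blk=6 s=0: L1-HIT | VC [10, 14]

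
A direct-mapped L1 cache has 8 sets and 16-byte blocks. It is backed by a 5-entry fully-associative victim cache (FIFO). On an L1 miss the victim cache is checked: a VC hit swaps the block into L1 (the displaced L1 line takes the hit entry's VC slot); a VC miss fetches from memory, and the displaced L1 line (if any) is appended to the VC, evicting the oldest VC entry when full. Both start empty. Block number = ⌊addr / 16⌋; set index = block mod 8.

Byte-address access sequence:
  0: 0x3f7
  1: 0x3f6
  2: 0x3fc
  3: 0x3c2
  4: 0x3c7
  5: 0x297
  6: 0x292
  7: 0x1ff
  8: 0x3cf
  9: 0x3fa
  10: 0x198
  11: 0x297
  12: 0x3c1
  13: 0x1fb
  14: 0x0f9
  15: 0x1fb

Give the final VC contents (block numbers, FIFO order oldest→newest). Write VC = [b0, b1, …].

VC = [63, 25, 15]

0: 0x3f7 (blk 63, set 7) → MISS  vc=[]
1: 0x3f6 (blk 63, set 7) → L1-HIT  vc=[]
2: 0x3fc (blk 63, set 7) → L1-HIT  vc=[]
3: 0x3c2 (blk 60, set 4) → MISS  vc=[]
4: 0x3c7 (blk 60, set 4) → L1-HIT  vc=[]
5: 0x297 (blk 41, set 1) → MISS  vc=[]
6: 0x292 (blk 41, set 1) → L1-HIT  vc=[]
7: 0x1ff (blk 31, set 7) → MISS  vc=[63]
8: 0x3cf (blk 60, set 4) → L1-HIT  vc=[63]
9: 0x3fa (blk 63, set 7) → VC-HIT  vc=[31]
10: 0x198 (blk 25, set 1) → MISS  vc=[31, 41]
11: 0x297 (blk 41, set 1) → VC-HIT  vc=[31, 25]
12: 0x3c1 (blk 60, set 4) → L1-HIT  vc=[31, 25]
13: 0x1fb (blk 31, set 7) → VC-HIT  vc=[63, 25]
14: 0xf9 (blk 15, set 7) → MISS  vc=[63, 25, 31]
15: 0x1fb (blk 31, set 7) → VC-HIT  vc=[63, 25, 15]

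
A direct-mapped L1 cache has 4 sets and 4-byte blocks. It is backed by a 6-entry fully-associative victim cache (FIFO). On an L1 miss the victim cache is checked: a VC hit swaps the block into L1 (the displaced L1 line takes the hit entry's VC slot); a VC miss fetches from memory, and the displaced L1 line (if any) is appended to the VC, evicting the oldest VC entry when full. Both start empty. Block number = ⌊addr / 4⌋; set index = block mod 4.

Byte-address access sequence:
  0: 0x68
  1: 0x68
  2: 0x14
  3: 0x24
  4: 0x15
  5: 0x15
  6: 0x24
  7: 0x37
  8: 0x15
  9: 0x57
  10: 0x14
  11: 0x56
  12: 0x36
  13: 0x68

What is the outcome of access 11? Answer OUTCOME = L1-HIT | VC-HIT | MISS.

OUTCOME = VC-HIT

0: 0x68 (blk 26, set 2) → MISS  vc=[]
1: 0x68 (blk 26, set 2) → L1-HIT  vc=[]
2: 0x14 (blk 5, set 1) → MISS  vc=[]
3: 0x24 (blk 9, set 1) → MISS  vc=[5]
4: 0x15 (blk 5, set 1) → VC-HIT  vc=[9]
5: 0x15 (blk 5, set 1) → L1-HIT  vc=[9]
6: 0x24 (blk 9, set 1) → VC-HIT  vc=[5]
7: 0x37 (blk 13, set 1) → MISS  vc=[5, 9]
8: 0x15 (blk 5, set 1) → VC-HIT  vc=[13, 9]
9: 0x57 (blk 21, set 1) → MISS  vc=[13, 9, 5]
10: 0x14 (blk 5, set 1) → VC-HIT  vc=[13, 9, 21]
11: 0x56 (blk 21, set 1) → VC-HIT  vc=[13, 9, 5]
12: 0x36 (blk 13, set 1) → VC-HIT  vc=[21, 9, 5]
13: 0x68 (blk 26, set 2) → L1-HIT  vc=[21, 9, 5]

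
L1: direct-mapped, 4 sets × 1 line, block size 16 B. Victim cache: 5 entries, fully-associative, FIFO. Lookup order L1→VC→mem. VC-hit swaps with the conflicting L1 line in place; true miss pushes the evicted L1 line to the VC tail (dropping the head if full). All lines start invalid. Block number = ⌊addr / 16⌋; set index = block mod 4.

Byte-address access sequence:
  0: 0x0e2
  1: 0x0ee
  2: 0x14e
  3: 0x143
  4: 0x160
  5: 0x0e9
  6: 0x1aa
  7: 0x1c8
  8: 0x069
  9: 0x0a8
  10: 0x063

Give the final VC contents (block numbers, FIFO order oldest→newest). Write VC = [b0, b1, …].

  [0] addr=0xe2 blk=14 s=2: MISS | VC []
  [1] addr=0xee blk=14 s=2: L1-HIT | VC []
  [2] addr=0x14e blk=20 s=0: MISS | VC []
  [3] addr=0x143 blk=20 s=0: L1-HIT | VC []
  [4] addr=0x160 blk=22 s=2: MISS | VC [14]
  [5] addr=0xe9 blk=14 s=2: VC-HIT | VC [22]
  [6] addr=0x1aa blk=26 s=2: MISS | VC [22, 14]
  [7] addr=0x1c8 blk=28 s=0: MISS | VC [22, 14, 20]
  [8] addr=0x69 blk=6 s=2: MISS | VC [22, 14, 20, 26]
  [9] addr=0xa8 blk=10 s=2: MISS | VC [22, 14, 20, 26, 6]
  [10] addr=0x63 blk=6 s=2: VC-HIT | VC [22, 14, 20, 26, 10]

VC = [22, 14, 20, 26, 10]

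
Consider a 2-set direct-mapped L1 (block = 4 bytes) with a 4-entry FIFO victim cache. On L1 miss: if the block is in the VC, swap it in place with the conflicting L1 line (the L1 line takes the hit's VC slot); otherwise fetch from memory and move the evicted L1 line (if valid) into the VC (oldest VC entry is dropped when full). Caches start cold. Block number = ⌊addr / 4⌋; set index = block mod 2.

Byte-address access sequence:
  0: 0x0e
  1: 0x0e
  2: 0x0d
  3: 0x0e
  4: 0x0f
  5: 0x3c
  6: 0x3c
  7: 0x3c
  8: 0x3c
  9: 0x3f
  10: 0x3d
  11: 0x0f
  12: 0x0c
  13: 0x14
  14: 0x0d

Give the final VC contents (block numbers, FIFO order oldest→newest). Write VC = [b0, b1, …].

VC = [15, 5]

  [0] addr=0xe blk=3 s=1: MISS | VC []
  [1] addr=0xe blk=3 s=1: L1-HIT | VC []
  [2] addr=0xd blk=3 s=1: L1-HIT | VC []
  [3] addr=0xe blk=3 s=1: L1-HIT | VC []
  [4] addr=0xf blk=3 s=1: L1-HIT | VC []
  [5] addr=0x3c blk=15 s=1: MISS | VC [3]
  [6] addr=0x3c blk=15 s=1: L1-HIT | VC [3]
  [7] addr=0x3c blk=15 s=1: L1-HIT | VC [3]
  [8] addr=0x3c blk=15 s=1: L1-HIT | VC [3]
  [9] addr=0x3f blk=15 s=1: L1-HIT | VC [3]
  [10] addr=0x3d blk=15 s=1: L1-HIT | VC [3]
  [11] addr=0xf blk=3 s=1: VC-HIT | VC [15]
  [12] addr=0xc blk=3 s=1: L1-HIT | VC [15]
  [13] addr=0x14 blk=5 s=1: MISS | VC [15, 3]
  [14] addr=0xd blk=3 s=1: VC-HIT | VC [15, 5]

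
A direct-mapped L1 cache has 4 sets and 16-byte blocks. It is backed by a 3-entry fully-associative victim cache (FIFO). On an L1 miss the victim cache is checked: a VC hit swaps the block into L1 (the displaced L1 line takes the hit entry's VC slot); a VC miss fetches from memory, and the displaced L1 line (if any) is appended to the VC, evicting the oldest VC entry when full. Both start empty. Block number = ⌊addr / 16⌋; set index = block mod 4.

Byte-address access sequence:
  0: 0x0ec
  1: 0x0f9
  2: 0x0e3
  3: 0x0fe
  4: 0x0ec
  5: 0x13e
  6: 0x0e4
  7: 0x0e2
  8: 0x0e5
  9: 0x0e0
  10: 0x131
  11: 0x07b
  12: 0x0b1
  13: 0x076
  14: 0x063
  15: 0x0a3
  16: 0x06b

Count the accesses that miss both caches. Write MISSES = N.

MISSES = 7

#0 0xec→b14/s2 MISS; vc=[]
#1 0xf9→b15/s3 MISS; vc=[]
#2 0xe3→b14/s2 L1-HIT; vc=[]
#3 0xfe→b15/s3 L1-HIT; vc=[]
#4 0xec→b14/s2 L1-HIT; vc=[]
#5 0x13e→b19/s3 MISS; vc=[15]
#6 0xe4→b14/s2 L1-HIT; vc=[15]
#7 0xe2→b14/s2 L1-HIT; vc=[15]
#8 0xe5→b14/s2 L1-HIT; vc=[15]
#9 0xe0→b14/s2 L1-HIT; vc=[15]
#10 0x131→b19/s3 L1-HIT; vc=[15]
#11 0x7b→b7/s3 MISS; vc=[15,19]
#12 0xb1→b11/s3 MISS; vc=[15,19,7]
#13 0x76→b7/s3 VC-HIT; vc=[15,19,11]
#14 0x63→b6/s2 MISS; vc=[19,11,14]
#15 0xa3→b10/s2 MISS; vc=[11,14,6]
#16 0x6b→b6/s2 VC-HIT; vc=[11,14,10]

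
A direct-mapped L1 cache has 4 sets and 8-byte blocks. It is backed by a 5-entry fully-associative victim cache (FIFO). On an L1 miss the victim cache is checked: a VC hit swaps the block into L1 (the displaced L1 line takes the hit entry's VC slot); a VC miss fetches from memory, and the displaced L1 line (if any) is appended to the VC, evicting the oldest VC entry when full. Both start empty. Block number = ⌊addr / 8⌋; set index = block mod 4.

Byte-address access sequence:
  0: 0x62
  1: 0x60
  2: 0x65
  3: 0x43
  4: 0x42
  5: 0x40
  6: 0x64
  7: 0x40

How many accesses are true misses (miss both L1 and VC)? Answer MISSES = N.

MISSES = 2

#0 0x62→b12/s0 MISS; vc=[]
#1 0x60→b12/s0 L1-HIT; vc=[]
#2 0x65→b12/s0 L1-HIT; vc=[]
#3 0x43→b8/s0 MISS; vc=[12]
#4 0x42→b8/s0 L1-HIT; vc=[12]
#5 0x40→b8/s0 L1-HIT; vc=[12]
#6 0x64→b12/s0 VC-HIT; vc=[8]
#7 0x40→b8/s0 VC-HIT; vc=[12]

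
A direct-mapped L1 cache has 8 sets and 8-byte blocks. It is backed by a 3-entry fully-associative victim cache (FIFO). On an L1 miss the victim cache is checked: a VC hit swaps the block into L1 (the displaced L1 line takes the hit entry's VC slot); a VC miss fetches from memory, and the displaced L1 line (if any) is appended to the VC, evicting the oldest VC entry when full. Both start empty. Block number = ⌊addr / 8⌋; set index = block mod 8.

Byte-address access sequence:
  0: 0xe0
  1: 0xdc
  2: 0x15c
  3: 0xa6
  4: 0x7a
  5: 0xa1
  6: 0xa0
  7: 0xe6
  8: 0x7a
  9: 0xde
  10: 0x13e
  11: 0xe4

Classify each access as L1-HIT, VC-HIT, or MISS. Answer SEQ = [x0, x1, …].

SEQ = [MISS, MISS, MISS, MISS, MISS, L1-HIT, L1-HIT, VC-HIT, L1-HIT, VC-HIT, MISS, L1-HIT]

  [0] addr=0xe0 blk=28 s=4: MISS | VC []
  [1] addr=0xdc blk=27 s=3: MISS | VC []
  [2] addr=0x15c blk=43 s=3: MISS | VC [27]
  [3] addr=0xa6 blk=20 s=4: MISS | VC [27, 28]
  [4] addr=0x7a blk=15 s=7: MISS | VC [27, 28]
  [5] addr=0xa1 blk=20 s=4: L1-HIT | VC [27, 28]
  [6] addr=0xa0 blk=20 s=4: L1-HIT | VC [27, 28]
  [7] addr=0xe6 blk=28 s=4: VC-HIT | VC [27, 20]
  [8] addr=0x7a blk=15 s=7: L1-HIT | VC [27, 20]
  [9] addr=0xde blk=27 s=3: VC-HIT | VC [43, 20]
  [10] addr=0x13e blk=39 s=7: MISS | VC [43, 20, 15]
  [11] addr=0xe4 blk=28 s=4: L1-HIT | VC [43, 20, 15]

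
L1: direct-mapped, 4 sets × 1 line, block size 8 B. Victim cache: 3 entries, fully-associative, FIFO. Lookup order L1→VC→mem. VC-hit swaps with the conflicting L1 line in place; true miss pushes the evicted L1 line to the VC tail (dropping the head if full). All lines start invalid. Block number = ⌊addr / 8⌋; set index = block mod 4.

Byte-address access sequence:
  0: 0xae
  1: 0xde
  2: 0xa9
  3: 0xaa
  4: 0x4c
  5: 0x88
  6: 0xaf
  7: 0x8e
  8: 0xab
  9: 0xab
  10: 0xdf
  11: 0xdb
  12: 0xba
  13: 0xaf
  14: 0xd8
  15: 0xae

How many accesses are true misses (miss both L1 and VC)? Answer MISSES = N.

  [0] addr=0xae blk=21 s=1: MISS | VC []
  [1] addr=0xde blk=27 s=3: MISS | VC []
  [2] addr=0xa9 blk=21 s=1: L1-HIT | VC []
  [3] addr=0xaa blk=21 s=1: L1-HIT | VC []
  [4] addr=0x4c blk=9 s=1: MISS | VC [21]
  [5] addr=0x88 blk=17 s=1: MISS | VC [21, 9]
  [6] addr=0xaf blk=21 s=1: VC-HIT | VC [17, 9]
  [7] addr=0x8e blk=17 s=1: VC-HIT | VC [21, 9]
  [8] addr=0xab blk=21 s=1: VC-HIT | VC [17, 9]
  [9] addr=0xab blk=21 s=1: L1-HIT | VC [17, 9]
  [10] addr=0xdf blk=27 s=3: L1-HIT | VC [17, 9]
  [11] addr=0xdb blk=27 s=3: L1-HIT | VC [17, 9]
  [12] addr=0xba blk=23 s=3: MISS | VC [17, 9, 27]
  [13] addr=0xaf blk=21 s=1: L1-HIT | VC [17, 9, 27]
  [14] addr=0xd8 blk=27 s=3: VC-HIT | VC [17, 9, 23]
  [15] addr=0xae blk=21 s=1: L1-HIT | VC [17, 9, 23]

MISSES = 5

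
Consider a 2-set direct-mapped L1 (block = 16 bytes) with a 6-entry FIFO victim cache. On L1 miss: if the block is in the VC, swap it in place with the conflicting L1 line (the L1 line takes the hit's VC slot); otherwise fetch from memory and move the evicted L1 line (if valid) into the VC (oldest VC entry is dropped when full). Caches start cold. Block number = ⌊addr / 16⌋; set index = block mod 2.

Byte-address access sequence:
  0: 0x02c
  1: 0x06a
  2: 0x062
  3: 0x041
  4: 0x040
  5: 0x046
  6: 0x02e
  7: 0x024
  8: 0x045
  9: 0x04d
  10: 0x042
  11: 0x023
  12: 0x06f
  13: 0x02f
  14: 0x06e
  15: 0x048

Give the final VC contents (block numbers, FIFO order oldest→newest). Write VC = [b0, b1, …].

0: 0x2c (blk 2, set 0) → MISS  vc=[]
1: 0x6a (blk 6, set 0) → MISS  vc=[2]
2: 0x62 (blk 6, set 0) → L1-HIT  vc=[2]
3: 0x41 (blk 4, set 0) → MISS  vc=[2, 6]
4: 0x40 (blk 4, set 0) → L1-HIT  vc=[2, 6]
5: 0x46 (blk 4, set 0) → L1-HIT  vc=[2, 6]
6: 0x2e (blk 2, set 0) → VC-HIT  vc=[4, 6]
7: 0x24 (blk 2, set 0) → L1-HIT  vc=[4, 6]
8: 0x45 (blk 4, set 0) → VC-HIT  vc=[2, 6]
9: 0x4d (blk 4, set 0) → L1-HIT  vc=[2, 6]
10: 0x42 (blk 4, set 0) → L1-HIT  vc=[2, 6]
11: 0x23 (blk 2, set 0) → VC-HIT  vc=[4, 6]
12: 0x6f (blk 6, set 0) → VC-HIT  vc=[4, 2]
13: 0x2f (blk 2, set 0) → VC-HIT  vc=[4, 6]
14: 0x6e (blk 6, set 0) → VC-HIT  vc=[4, 2]
15: 0x48 (blk 4, set 0) → VC-HIT  vc=[6, 2]

VC = [6, 2]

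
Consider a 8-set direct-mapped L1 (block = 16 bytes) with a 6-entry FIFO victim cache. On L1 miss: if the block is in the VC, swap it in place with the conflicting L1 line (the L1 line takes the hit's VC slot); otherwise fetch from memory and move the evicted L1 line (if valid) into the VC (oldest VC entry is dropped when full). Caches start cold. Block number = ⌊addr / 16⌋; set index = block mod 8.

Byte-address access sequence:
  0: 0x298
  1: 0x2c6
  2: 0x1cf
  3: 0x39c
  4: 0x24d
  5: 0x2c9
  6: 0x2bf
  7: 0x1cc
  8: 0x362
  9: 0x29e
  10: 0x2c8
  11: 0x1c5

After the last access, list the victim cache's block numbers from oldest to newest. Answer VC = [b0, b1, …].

VC = [36, 57, 44]

#0 0x298→b41/s1 MISS; vc=[]
#1 0x2c6→b44/s4 MISS; vc=[]
#2 0x1cf→b28/s4 MISS; vc=[44]
#3 0x39c→b57/s1 MISS; vc=[44,41]
#4 0x24d→b36/s4 MISS; vc=[44,41,28]
#5 0x2c9→b44/s4 VC-HIT; vc=[36,41,28]
#6 0x2bf→b43/s3 MISS; vc=[36,41,28]
#7 0x1cc→b28/s4 VC-HIT; vc=[36,41,44]
#8 0x362→b54/s6 MISS; vc=[36,41,44]
#9 0x29e→b41/s1 VC-HIT; vc=[36,57,44]
#10 0x2c8→b44/s4 VC-HIT; vc=[36,57,28]
#11 0x1c5→b28/s4 VC-HIT; vc=[36,57,44]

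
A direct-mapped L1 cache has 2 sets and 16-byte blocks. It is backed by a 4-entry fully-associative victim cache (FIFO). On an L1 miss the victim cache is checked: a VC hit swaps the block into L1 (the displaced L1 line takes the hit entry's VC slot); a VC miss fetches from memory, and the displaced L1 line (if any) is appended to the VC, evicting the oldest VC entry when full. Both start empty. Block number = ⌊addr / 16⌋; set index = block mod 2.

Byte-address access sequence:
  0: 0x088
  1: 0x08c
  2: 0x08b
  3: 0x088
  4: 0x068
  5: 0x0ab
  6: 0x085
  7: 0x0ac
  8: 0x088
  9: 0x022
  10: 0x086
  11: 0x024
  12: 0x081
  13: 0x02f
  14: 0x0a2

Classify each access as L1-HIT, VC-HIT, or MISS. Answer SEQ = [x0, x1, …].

#0 0x88→b8/s0 MISS; vc=[]
#1 0x8c→b8/s0 L1-HIT; vc=[]
#2 0x8b→b8/s0 L1-HIT; vc=[]
#3 0x88→b8/s0 L1-HIT; vc=[]
#4 0x68→b6/s0 MISS; vc=[8]
#5 0xab→b10/s0 MISS; vc=[8,6]
#6 0x85→b8/s0 VC-HIT; vc=[10,6]
#7 0xac→b10/s0 VC-HIT; vc=[8,6]
#8 0x88→b8/s0 VC-HIT; vc=[10,6]
#9 0x22→b2/s0 MISS; vc=[10,6,8]
#10 0x86→b8/s0 VC-HIT; vc=[10,6,2]
#11 0x24→b2/s0 VC-HIT; vc=[10,6,8]
#12 0x81→b8/s0 VC-HIT; vc=[10,6,2]
#13 0x2f→b2/s0 VC-HIT; vc=[10,6,8]
#14 0xa2→b10/s0 VC-HIT; vc=[2,6,8]

SEQ = [MISS, L1-HIT, L1-HIT, L1-HIT, MISS, MISS, VC-HIT, VC-HIT, VC-HIT, MISS, VC-HIT, VC-HIT, VC-HIT, VC-HIT, VC-HIT]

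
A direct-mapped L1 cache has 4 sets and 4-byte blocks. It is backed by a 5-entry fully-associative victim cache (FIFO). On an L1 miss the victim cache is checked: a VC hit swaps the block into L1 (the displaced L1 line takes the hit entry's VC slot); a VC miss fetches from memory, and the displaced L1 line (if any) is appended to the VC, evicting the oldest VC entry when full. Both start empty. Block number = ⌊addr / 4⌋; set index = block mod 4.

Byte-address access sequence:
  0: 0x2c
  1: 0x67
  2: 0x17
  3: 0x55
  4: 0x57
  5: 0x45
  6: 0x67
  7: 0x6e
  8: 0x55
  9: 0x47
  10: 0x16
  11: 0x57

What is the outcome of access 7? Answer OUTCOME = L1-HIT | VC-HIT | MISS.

OUTCOME = MISS

0: 0x2c (blk 11, set 3) → MISS  vc=[]
1: 0x67 (blk 25, set 1) → MISS  vc=[]
2: 0x17 (blk 5, set 1) → MISS  vc=[25]
3: 0x55 (blk 21, set 1) → MISS  vc=[25, 5]
4: 0x57 (blk 21, set 1) → L1-HIT  vc=[25, 5]
5: 0x45 (blk 17, set 1) → MISS  vc=[25, 5, 21]
6: 0x67 (blk 25, set 1) → VC-HIT  vc=[17, 5, 21]
7: 0x6e (blk 27, set 3) → MISS  vc=[17, 5, 21, 11]
8: 0x55 (blk 21, set 1) → VC-HIT  vc=[17, 5, 25, 11]
9: 0x47 (blk 17, set 1) → VC-HIT  vc=[21, 5, 25, 11]
10: 0x16 (blk 5, set 1) → VC-HIT  vc=[21, 17, 25, 11]
11: 0x57 (blk 21, set 1) → VC-HIT  vc=[5, 17, 25, 11]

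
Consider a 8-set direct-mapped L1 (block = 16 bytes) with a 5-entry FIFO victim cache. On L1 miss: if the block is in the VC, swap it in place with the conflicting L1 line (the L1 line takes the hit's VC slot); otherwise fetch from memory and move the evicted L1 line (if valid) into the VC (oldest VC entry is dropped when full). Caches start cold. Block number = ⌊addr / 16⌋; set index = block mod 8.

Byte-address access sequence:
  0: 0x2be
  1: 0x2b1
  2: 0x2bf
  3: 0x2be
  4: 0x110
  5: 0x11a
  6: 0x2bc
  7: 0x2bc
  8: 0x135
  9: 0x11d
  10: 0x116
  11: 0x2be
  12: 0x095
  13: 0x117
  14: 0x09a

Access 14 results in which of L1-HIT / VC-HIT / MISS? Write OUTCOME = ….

  [0] addr=0x2be blk=43 s=3: MISS | VC []
  [1] addr=0x2b1 blk=43 s=3: L1-HIT | VC []
  [2] addr=0x2bf blk=43 s=3: L1-HIT | VC []
  [3] addr=0x2be blk=43 s=3: L1-HIT | VC []
  [4] addr=0x110 blk=17 s=1: MISS | VC []
  [5] addr=0x11a blk=17 s=1: L1-HIT | VC []
  [6] addr=0x2bc blk=43 s=3: L1-HIT | VC []
  [7] addr=0x2bc blk=43 s=3: L1-HIT | VC []
  [8] addr=0x135 blk=19 s=3: MISS | VC [43]
  [9] addr=0x11d blk=17 s=1: L1-HIT | VC [43]
  [10] addr=0x116 blk=17 s=1: L1-HIT | VC [43]
  [11] addr=0x2be blk=43 s=3: VC-HIT | VC [19]
  [12] addr=0x95 blk=9 s=1: MISS | VC [19, 17]
  [13] addr=0x117 blk=17 s=1: VC-HIT | VC [19, 9]
  [14] addr=0x9a blk=9 s=1: VC-HIT | VC [19, 17]

OUTCOME = VC-HIT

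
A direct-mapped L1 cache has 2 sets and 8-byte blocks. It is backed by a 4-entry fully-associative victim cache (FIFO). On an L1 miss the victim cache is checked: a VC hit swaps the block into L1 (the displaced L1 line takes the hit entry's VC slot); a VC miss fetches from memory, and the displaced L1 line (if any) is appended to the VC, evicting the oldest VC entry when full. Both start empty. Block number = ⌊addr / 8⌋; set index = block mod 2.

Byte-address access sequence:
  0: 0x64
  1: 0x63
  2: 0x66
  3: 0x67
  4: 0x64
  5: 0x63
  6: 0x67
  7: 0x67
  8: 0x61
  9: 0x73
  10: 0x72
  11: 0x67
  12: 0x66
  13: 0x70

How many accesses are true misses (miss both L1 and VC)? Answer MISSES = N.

MISSES = 2

  [0] addr=0x64 blk=12 s=0: MISS | VC []
  [1] addr=0x63 blk=12 s=0: L1-HIT | VC []
  [2] addr=0x66 blk=12 s=0: L1-HIT | VC []
  [3] addr=0x67 blk=12 s=0: L1-HIT | VC []
  [4] addr=0x64 blk=12 s=0: L1-HIT | VC []
  [5] addr=0x63 blk=12 s=0: L1-HIT | VC []
  [6] addr=0x67 blk=12 s=0: L1-HIT | VC []
  [7] addr=0x67 blk=12 s=0: L1-HIT | VC []
  [8] addr=0x61 blk=12 s=0: L1-HIT | VC []
  [9] addr=0x73 blk=14 s=0: MISS | VC [12]
  [10] addr=0x72 blk=14 s=0: L1-HIT | VC [12]
  [11] addr=0x67 blk=12 s=0: VC-HIT | VC [14]
  [12] addr=0x66 blk=12 s=0: L1-HIT | VC [14]
  [13] addr=0x70 blk=14 s=0: VC-HIT | VC [12]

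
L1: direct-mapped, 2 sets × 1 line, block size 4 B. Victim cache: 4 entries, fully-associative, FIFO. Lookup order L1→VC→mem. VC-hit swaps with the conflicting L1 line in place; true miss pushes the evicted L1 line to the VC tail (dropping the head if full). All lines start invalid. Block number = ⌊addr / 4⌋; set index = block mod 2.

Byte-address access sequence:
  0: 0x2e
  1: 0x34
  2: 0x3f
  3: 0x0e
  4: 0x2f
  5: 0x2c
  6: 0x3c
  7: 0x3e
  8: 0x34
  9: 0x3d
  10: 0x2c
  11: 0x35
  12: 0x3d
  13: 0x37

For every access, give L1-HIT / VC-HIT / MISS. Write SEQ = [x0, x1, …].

  [0] addr=0x2e blk=11 s=1: MISS | VC []
  [1] addr=0x34 blk=13 s=1: MISS | VC [11]
  [2] addr=0x3f blk=15 s=1: MISS | VC [11, 13]
  [3] addr=0xe blk=3 s=1: MISS | VC [11, 13, 15]
  [4] addr=0x2f blk=11 s=1: VC-HIT | VC [3, 13, 15]
  [5] addr=0x2c blk=11 s=1: L1-HIT | VC [3, 13, 15]
  [6] addr=0x3c blk=15 s=1: VC-HIT | VC [3, 13, 11]
  [7] addr=0x3e blk=15 s=1: L1-HIT | VC [3, 13, 11]
  [8] addr=0x34 blk=13 s=1: VC-HIT | VC [3, 15, 11]
  [9] addr=0x3d blk=15 s=1: VC-HIT | VC [3, 13, 11]
  [10] addr=0x2c blk=11 s=1: VC-HIT | VC [3, 13, 15]
  [11] addr=0x35 blk=13 s=1: VC-HIT | VC [3, 11, 15]
  [12] addr=0x3d blk=15 s=1: VC-HIT | VC [3, 11, 13]
  [13] addr=0x37 blk=13 s=1: VC-HIT | VC [3, 11, 15]

SEQ = [MISS, MISS, MISS, MISS, VC-HIT, L1-HIT, VC-HIT, L1-HIT, VC-HIT, VC-HIT, VC-HIT, VC-HIT, VC-HIT, VC-HIT]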